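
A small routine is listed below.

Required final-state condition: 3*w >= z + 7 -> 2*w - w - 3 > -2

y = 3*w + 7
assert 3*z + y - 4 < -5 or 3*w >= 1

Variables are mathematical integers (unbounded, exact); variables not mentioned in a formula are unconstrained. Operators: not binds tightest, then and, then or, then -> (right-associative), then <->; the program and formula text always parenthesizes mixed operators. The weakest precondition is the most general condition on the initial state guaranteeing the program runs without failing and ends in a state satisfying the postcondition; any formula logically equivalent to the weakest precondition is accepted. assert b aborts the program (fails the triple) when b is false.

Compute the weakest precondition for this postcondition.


Working backward. After the program, the postcondition 3*w >= z + 7 -> 2*w - w - 3 > -2 must hold; in canonical form it is 3*w >= z + 7 -> w > 1.
Before assert 3*z + y - 4 < -5 or 3*w >= 1: (y + 3*z < -1 or 3*w >= 1) and (3*w >= z + 7 -> w > 1)
Before y := 3*w + 7: (3*w + 3*z < -8 or 3*w >= 1) and (3*w >= z + 7 -> w > 1)
Answer: WP = (3*w + 3*z < -8 or 3*w >= 1) and (3*w >= z + 7 -> w > 1)


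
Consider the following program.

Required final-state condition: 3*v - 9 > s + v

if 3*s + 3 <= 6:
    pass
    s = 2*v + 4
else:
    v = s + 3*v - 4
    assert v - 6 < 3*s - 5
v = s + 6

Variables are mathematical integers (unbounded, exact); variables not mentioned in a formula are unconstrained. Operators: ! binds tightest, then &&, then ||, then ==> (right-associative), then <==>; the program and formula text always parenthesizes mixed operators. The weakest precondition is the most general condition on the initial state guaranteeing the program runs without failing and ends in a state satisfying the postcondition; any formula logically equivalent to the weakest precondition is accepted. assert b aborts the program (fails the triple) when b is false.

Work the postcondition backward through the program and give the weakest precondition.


Working backward. After the program, the postcondition 3*v - 9 > s + v must hold; in canonical form it is 2*v > s + 9.
Before v := s + 6: s > -3
Then branch requires 2*v > -7; else branch requires 3*v < 2*s + 5 && s > -3.
Before the if: (3*s <= 3 ==> 2*v > -7) && ((!(3*s <= 3)) ==> (3*v < 2*s + 5 && s > -3))
Answer: WP = (3*s <= 3 ==> 2*v > -7) && ((!(3*s <= 3)) ==> (3*v < 2*s + 5 && s > -3))


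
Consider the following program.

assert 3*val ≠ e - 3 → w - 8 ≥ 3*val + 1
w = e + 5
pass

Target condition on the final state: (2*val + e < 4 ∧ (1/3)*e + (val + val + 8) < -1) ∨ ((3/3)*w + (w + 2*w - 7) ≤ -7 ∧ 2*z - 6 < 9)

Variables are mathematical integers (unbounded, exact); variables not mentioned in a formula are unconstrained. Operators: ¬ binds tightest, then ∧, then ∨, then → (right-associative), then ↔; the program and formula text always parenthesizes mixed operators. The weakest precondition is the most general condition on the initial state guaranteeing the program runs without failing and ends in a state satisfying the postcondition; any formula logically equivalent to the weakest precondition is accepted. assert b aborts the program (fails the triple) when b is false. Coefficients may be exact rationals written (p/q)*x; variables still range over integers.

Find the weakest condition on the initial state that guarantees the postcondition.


Working backward. After the program, the postcondition (2*val + e < 4 ∧ (1/3)*e + (val + val + 8) < -1) ∨ ((3/3)*w + (w + 2*w - 7) ≤ -7 ∧ 2*z - 6 < 9) must hold; in canonical form it is (e + 2*val < 4 ∧ (1/3)*e + 2*val < -9) ∨ (4*w ≤ 0 ∧ 2*z < 15).
Before skip: (e + 2*val < 4 ∧ (1/3)*e + 2*val < -9) ∨ (4*w ≤ 0 ∧ 2*z < 15)
Before w := e + 5: (e + 2*val < 4 ∧ (1/3)*e + 2*val < -9) ∨ (4*e ≤ -20 ∧ 2*z < 15)
Before assert 3*val ≠ e - 3 → w - 8 ≥ 3*val + 1: (3*val ≠ e - 3 → w ≥ 3*val + 9) ∧ ((e + 2*val < 4 ∧ (1/3)*e + 2*val < -9) ∨ (4*e ≤ -20 ∧ 2*z < 15))
Answer: WP = (3*val ≠ e - 3 → w ≥ 3*val + 9) ∧ ((e + 2*val < 4 ∧ (1/3)*e + 2*val < -9) ∨ (4*e ≤ -20 ∧ 2*z < 15))


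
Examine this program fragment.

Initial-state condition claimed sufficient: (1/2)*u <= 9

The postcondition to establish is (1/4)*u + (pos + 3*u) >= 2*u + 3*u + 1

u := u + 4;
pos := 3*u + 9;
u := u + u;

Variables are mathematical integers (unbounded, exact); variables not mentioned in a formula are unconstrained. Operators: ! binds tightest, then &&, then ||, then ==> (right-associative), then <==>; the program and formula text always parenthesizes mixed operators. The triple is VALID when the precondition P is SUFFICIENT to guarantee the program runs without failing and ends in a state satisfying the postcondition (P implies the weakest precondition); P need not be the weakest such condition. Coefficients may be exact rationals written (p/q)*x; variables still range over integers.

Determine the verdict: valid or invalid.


Working backward. After the program, the postcondition (1/4)*u + (pos + 3*u) >= 2*u + 3*u + 1 must hold; in canonical form it is pos >= (7/4)*u + 1.
Before u := u + u: pos >= (7/2)*u + 1
Before pos := 3*u + 9: (1/2)*u <= 8
Before u := u + 4: (1/2)*u <= 6
The weakest precondition is (1/2)*u <= 6.
Check whether (1/2)*u <= 9 implies it.
Countermodel: at the initial state u = 13, the precondition holds but the weakest precondition fails.
Answer: invalid


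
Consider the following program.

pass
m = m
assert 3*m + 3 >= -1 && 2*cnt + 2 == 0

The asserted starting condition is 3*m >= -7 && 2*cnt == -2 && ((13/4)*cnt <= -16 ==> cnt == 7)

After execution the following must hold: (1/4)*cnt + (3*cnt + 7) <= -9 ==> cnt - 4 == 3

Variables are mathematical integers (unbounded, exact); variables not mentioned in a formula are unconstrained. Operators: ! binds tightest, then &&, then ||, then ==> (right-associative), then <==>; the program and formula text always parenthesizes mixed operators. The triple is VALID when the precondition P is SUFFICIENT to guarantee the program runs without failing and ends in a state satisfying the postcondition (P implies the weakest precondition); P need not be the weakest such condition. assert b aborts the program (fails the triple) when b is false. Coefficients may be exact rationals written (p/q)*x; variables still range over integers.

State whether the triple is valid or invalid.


Working backward. After the program, the postcondition (1/4)*cnt + (3*cnt + 7) <= -9 ==> cnt - 4 == 3 must hold; in canonical form it is (13/4)*cnt <= -16 ==> cnt == 7.
Before assert 3*m + 3 >= -1 && 2*cnt + 2 == 0: 3*m >= -4 && 2*cnt == -2 && ((13/4)*cnt <= -16 ==> cnt == 7)
Before m := m: 3*m >= -4 && 2*cnt == -2 && ((13/4)*cnt <= -16 ==> cnt == 7)
Before skip: 3*m >= -4 && 2*cnt == -2 && ((13/4)*cnt <= -16 ==> cnt == 7)
The weakest precondition is 3*m >= -4 && 2*cnt == -2 && ((13/4)*cnt <= -16 ==> cnt == 7).
Check whether 3*m >= -7 && 2*cnt == -2 && ((13/4)*cnt <= -16 ==> cnt == 7) implies it.
Countermodel: at the initial state cnt = -1, m = -2, the precondition holds but the weakest precondition fails.
Answer: invalid


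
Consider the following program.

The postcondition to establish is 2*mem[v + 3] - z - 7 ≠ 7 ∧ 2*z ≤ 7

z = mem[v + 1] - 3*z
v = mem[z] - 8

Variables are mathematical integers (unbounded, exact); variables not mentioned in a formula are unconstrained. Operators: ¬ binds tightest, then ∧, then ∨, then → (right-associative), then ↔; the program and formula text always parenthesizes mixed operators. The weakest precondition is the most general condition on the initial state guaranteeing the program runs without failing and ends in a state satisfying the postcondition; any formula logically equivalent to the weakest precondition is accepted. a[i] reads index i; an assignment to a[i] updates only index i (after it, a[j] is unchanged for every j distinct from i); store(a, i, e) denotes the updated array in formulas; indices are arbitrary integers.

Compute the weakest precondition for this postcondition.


Working backward. After the program, the postcondition 2*mem[v + 3] - z - 7 ≠ 7 ∧ 2*z ≤ 7 must hold; in canonical form it is 2*mem[v + 3] ≠ z + 14 ∧ 2*z ≤ 7.
Before v := mem[z] - 8: 2*mem[mem[z] - 5] ≠ z + 14 ∧ 2*z ≤ 7
Before z := mem[v + 1] - 3*z: 2*mem[mem[mem[v + 1] - 3*z] - 5] + 3*z ≠ mem[v + 1] + 14 ∧ 2*mem[v + 1] ≤ 6*z + 7
Answer: WP = 2*mem[mem[mem[v + 1] - 3*z] - 5] + 3*z ≠ mem[v + 1] + 14 ∧ 2*mem[v + 1] ≤ 6*z + 7


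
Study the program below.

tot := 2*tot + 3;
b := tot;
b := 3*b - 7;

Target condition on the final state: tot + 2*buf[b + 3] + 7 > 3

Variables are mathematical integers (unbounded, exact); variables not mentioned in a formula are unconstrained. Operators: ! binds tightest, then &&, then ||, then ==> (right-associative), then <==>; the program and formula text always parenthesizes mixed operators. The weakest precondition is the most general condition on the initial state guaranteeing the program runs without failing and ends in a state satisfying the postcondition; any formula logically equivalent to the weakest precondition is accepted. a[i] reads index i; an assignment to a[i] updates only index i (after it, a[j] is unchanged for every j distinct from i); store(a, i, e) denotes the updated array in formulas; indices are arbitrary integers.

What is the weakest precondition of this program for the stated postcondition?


Working backward. After the program, the postcondition tot + 2*buf[b + 3] + 7 > 3 must hold; in canonical form it is 2*buf[b + 3] + tot > -4.
Before b := 3*b - 7: 2*buf[3*b - 4] + tot > -4
Before b := tot: 2*buf[3*tot - 4] + tot > -4
Before tot := 2*tot + 3: 2*buf[6*tot + 5] + 2*tot > -7
Answer: WP = 2*buf[6*tot + 5] + 2*tot > -7


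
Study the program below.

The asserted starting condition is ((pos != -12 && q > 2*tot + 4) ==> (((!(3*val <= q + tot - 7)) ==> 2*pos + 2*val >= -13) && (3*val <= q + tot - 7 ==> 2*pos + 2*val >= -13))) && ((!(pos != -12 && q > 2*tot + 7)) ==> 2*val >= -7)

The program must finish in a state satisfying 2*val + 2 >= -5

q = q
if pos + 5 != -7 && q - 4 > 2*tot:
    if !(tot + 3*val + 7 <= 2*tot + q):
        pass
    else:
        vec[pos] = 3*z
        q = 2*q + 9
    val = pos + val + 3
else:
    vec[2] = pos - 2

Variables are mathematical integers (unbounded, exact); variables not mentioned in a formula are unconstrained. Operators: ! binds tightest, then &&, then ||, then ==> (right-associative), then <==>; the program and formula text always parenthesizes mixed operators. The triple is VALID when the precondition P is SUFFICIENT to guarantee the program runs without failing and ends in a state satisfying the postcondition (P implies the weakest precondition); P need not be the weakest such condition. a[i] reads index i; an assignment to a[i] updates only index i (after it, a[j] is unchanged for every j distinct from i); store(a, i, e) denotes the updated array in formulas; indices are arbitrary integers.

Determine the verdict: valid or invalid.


Working backward. After the program, the postcondition 2*val + 2 >= -5 must hold; in canonical form it is 2*val >= -7.
Then branch requires ((!(3*val <= q + tot - 7)) ==> 2*pos + 2*val >= -13) && (3*val <= q + tot - 7 ==> 2*pos + 2*val >= -13); else branch requires 2*val >= -7.
Before the if: ((pos != -12 && q > 2*tot + 4) ==> (((!(3*val <= q + tot - 7)) ==> 2*pos + 2*val >= -13) && (3*val <= q + tot - 7 ==> 2*pos + 2*val >= -13))) && ((!(pos != -12 && q > 2*tot + 4)) ==> 2*val >= -7)
Before q := q: ((pos != -12 && q > 2*tot + 4) ==> (((!(3*val <= q + tot - 7)) ==> 2*pos + 2*val >= -13) && (3*val <= q + tot - 7 ==> 2*pos + 2*val >= -13))) && ((!(pos != -12 && q > 2*tot + 4)) ==> 2*val >= -7)
The weakest precondition is ((pos != -12 && q > 2*tot + 4) ==> (((!(3*val <= q + tot - 7)) ==> 2*pos + 2*val >= -13) && (3*val <= q + tot - 7 ==> 2*pos + 2*val >= -13))) && ((!(pos != -12 && q > 2*tot + 4)) ==> 2*val >= -7).
Check whether ((pos != -12 && q > 2*tot + 4) ==> (((!(3*val <= q + tot - 7)) ==> 2*pos + 2*val >= -13) && (3*val <= q + tot - 7 ==> 2*pos + 2*val >= -13))) && ((!(pos != -12 && q > 2*tot + 7)) ==> 2*val >= -7) implies it.
Every state satisfying the precondition satisfies the weakest precondition: the implication holds.
Answer: valid


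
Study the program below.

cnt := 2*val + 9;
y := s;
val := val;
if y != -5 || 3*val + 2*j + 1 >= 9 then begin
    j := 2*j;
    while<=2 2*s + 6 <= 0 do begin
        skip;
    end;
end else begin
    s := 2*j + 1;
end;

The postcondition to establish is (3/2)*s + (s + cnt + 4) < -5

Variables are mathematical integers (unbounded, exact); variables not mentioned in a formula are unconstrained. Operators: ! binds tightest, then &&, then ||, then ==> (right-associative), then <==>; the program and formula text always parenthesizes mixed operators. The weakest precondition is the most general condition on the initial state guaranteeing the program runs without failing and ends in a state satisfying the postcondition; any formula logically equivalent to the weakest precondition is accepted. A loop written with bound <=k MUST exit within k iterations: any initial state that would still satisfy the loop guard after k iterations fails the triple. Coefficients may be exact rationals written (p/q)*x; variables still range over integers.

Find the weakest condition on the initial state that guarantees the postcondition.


Working backward. After the program, the postcondition (3/2)*s + (s + cnt + 4) < -5 must hold; in canonical form it is cnt + (5/2)*s < -9.
Then branch requires (2*s <= -6 ==> ((2*s <= -6 ==> ((!(2*s <= -6)) && cnt + (5/2)*s < -9)) && ((!(2*s <= -6)) ==> cnt + (5/2)*s < -9))) && ((!(2*s <= -6)) ==> cnt + (5/2)*s < -9); else branch requires cnt + 5*j < -23/2.
Before the if: ((y != -5 || 2*j + 3*val >= 8) ==> ((2*s <= -6 ==> ((2*s <= -6 ==> ((!(2*s <= -6)) && cnt + (5/2)*s < -9)) && ((!(2*s <= -6)) ==> cnt + (5/2)*s < -9))) && ((!(2*s <= -6)) ==> cnt + (5/2)*s < -9))) && ((!(y != -5 || 2*j + 3*val >= 8)) ==> cnt + 5*j < -23/2)
Before val := val: ((y != -5 || 2*j + 3*val >= 8) ==> ((2*s <= -6 ==> ((2*s <= -6 ==> ((!(2*s <= -6)) && cnt + (5/2)*s < -9)) && ((!(2*s <= -6)) ==> cnt + (5/2)*s < -9))) && ((!(2*s <= -6)) ==> cnt + (5/2)*s < -9))) && ((!(y != -5 || 2*j + 3*val >= 8)) ==> cnt + 5*j < -23/2)
Before y := s: ((s != -5 || 2*j + 3*val >= 8) ==> ((2*s <= -6 ==> ((2*s <= -6 ==> ((!(2*s <= -6)) && cnt + (5/2)*s < -9)) && ((!(2*s <= -6)) ==> cnt + (5/2)*s < -9))) && ((!(2*s <= -6)) ==> cnt + (5/2)*s < -9))) && ((!(s != -5 || 2*j + 3*val >= 8)) ==> cnt + 5*j < -23/2)
Before cnt := 2*val + 9: ((s != -5 || 2*j + 3*val >= 8) ==> ((2*s <= -6 ==> ((2*s <= -6 ==> ((!(2*s <= -6)) && (5/2)*s + 2*val < -18)) && ((!(2*s <= -6)) ==> (5/2)*s + 2*val < -18))) && ((!(2*s <= -6)) ==> (5/2)*s + 2*val < -18))) && ((!(s != -5 || 2*j + 3*val >= 8)) ==> 5*j + 2*val < -41/2)
Answer: WP = ((s != -5 || 2*j + 3*val >= 8) ==> ((2*s <= -6 ==> ((2*s <= -6 ==> ((!(2*s <= -6)) && (5/2)*s + 2*val < -18)) && ((!(2*s <= -6)) ==> (5/2)*s + 2*val < -18))) && ((!(2*s <= -6)) ==> (5/2)*s + 2*val < -18))) && ((!(s != -5 || 2*j + 3*val >= 8)) ==> 5*j + 2*val < -41/2)


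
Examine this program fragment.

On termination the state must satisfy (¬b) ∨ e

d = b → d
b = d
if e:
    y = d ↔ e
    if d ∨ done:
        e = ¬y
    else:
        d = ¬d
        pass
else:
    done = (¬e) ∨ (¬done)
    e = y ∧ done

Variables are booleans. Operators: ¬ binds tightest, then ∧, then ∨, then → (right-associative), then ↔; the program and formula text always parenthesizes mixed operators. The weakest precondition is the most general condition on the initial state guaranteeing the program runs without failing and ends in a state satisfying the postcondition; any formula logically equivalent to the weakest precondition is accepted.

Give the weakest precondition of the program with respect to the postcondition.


Working backward. After the program, (¬b) ∨ e must hold.
Then branch requires ((d ∨ done) → ((¬b) ∨ (¬(d ↔ e)))) ∧ ((¬(d ∨ done)) → ((¬b) ∨ e)); else branch requires (¬b) ∨ (y ∧ ((¬e) ∨ (¬done))).
Before the if: (e → (((d ∨ done) → ((¬b) ∨ (¬(d ↔ e)))) ∧ ((¬(d ∨ done)) → ((¬b) ∨ e)))) ∧ ((¬e) → ((¬b) ∨ (y ∧ ((¬e) ∨ (¬done)))))
Before b := d: (e → (((d ∨ done) → ((¬d) ∨ (¬(d ↔ e)))) ∧ ((¬(d ∨ done)) → ((¬d) ∨ e)))) ∧ ((¬e) → ((¬d) ∨ (y ∧ ((¬e) ∨ (¬done)))))
Before d := b → d: (e → ((((b → d) ∨ done) → ((¬(b → d)) ∨ (¬((b → d) ↔ e)))) ∧ ((¬((b → d) ∨ done)) → ((¬(b → d)) ∨ e)))) ∧ ((¬e) → ((¬(b → d)) ∨ (y ∧ ((¬e) ∨ (¬done)))))
Answer: WP = (e → ((((b → d) ∨ done) → ((¬(b → d)) ∨ (¬((b → d) ↔ e)))) ∧ ((¬((b → d) ∨ done)) → ((¬(b → d)) ∨ e)))) ∧ ((¬e) → ((¬(b → d)) ∨ (y ∧ ((¬e) ∨ (¬done)))))


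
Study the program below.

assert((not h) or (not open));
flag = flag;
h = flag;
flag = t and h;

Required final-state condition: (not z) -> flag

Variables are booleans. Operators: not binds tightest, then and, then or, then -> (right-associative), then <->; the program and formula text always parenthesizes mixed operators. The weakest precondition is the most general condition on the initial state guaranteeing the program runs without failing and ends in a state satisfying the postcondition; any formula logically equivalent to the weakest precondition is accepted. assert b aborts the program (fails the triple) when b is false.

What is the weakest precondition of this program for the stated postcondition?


Working backward. After the program, (not z) -> flag must hold.
Before flag := t and h: (not z) -> (t and h)
Before h := flag: (not z) -> (t and flag)
Before flag := flag: (not z) -> (t and flag)
Before assert (not h) or (not open): ((not h) or (not open)) and ((not z) -> (t and flag))
Answer: WP = ((not h) or (not open)) and ((not z) -> (t and flag))


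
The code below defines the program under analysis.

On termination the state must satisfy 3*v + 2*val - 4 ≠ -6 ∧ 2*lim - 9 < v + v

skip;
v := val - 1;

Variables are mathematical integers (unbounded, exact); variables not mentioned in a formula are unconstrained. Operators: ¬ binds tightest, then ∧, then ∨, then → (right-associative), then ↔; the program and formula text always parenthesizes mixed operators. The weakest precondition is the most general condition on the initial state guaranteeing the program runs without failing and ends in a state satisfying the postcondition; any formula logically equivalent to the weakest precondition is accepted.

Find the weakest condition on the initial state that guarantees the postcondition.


Working backward. After the program, the postcondition 3*v + 2*val - 4 ≠ -6 ∧ 2*lim - 9 < v + v must hold; in canonical form it is 3*v + 2*val ≠ -2 ∧ 2*lim < 2*v + 9.
Before v := val - 1: 5*val ≠ 1 ∧ 2*lim < 2*val + 7
Before skip: 5*val ≠ 1 ∧ 2*lim < 2*val + 7
Answer: WP = 5*val ≠ 1 ∧ 2*lim < 2*val + 7


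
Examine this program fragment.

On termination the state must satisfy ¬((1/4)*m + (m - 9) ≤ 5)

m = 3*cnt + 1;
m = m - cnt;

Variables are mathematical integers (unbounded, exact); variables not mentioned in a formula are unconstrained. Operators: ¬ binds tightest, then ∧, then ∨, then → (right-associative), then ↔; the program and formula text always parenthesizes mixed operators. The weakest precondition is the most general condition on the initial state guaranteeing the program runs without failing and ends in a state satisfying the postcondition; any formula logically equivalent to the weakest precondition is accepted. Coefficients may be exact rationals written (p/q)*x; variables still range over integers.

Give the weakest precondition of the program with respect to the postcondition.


Working backward. After the program, the postcondition ¬((1/4)*m + (m - 9) ≤ 5) must hold; in canonical form it is ¬((5/4)*m ≤ 14).
Before m := m - cnt: ¬((5/4)*m ≤ (5/4)*cnt + 14)
Before m := 3*cnt + 1: ¬((5/2)*cnt ≤ 51/4)
Answer: WP = ¬((5/2)*cnt ≤ 51/4)


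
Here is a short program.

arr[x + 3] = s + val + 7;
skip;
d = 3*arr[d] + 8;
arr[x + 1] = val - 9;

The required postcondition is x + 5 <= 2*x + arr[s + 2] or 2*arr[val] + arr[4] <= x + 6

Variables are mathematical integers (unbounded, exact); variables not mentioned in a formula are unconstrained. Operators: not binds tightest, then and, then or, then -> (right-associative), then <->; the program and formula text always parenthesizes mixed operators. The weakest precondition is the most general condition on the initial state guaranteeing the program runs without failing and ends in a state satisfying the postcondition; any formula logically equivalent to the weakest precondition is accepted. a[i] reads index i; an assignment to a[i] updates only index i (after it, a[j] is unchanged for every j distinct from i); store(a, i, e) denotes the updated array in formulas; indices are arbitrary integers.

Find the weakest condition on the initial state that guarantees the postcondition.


Working backward. After the program, the postcondition x + 5 <= 2*x + arr[s + 2] or 2*arr[val] + arr[4] <= x + 6 must hold; in canonical form it is arr[s + 2] + x >= 5 or arr[4] + 2*arr[val] <= x + 6.
Before arr[x + 1] := val - 9: store(arr, x + 1, val - 9)[s + 2] + x >= 5 or store(arr, x + 1, val - 9)[4] + 2*store(arr, x + 1, val - 9)[val] <= x + 6
Before d := 3*arr[d] + 8: store(arr, x + 1, val - 9)[s + 2] + x >= 5 or store(arr, x + 1, val - 9)[4] + 2*store(arr, x + 1, val - 9)[val] <= x + 6
Before skip: store(arr, x + 1, val - 9)[s + 2] + x >= 5 or store(arr, x + 1, val - 9)[4] + 2*store(arr, x + 1, val - 9)[val] <= x + 6
Before arr[x + 3] := s + val + 7: store(store(arr, x + 3, s + val + 7), x + 1, val - 9)[s + 2] + x >= 5 or store(store(arr, x + 3, s + val + 7), x + 1, val - 9)[4] + 2*store(store(arr, x + 3, s + val + 7), x + 1, val - 9)[val] <= x + 6
Answer: WP = store(store(arr, x + 3, s + val + 7), x + 1, val - 9)[s + 2] + x >= 5 or store(store(arr, x + 3, s + val + 7), x + 1, val - 9)[4] + 2*store(store(arr, x + 3, s + val + 7), x + 1, val - 9)[val] <= x + 6


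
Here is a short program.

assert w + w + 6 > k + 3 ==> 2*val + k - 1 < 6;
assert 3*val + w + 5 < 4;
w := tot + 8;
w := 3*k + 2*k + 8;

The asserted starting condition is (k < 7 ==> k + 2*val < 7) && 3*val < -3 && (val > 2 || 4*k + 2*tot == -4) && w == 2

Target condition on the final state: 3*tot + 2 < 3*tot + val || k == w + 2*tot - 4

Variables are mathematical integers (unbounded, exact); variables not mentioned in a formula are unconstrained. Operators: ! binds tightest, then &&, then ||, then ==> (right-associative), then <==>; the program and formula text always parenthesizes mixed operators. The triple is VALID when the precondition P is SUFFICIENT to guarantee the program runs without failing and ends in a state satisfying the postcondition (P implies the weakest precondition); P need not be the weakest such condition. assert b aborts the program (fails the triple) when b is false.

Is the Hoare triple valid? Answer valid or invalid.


Working backward. After the program, the postcondition 3*tot + 2 < 3*tot + val || k == w + 2*tot - 4 must hold; in canonical form it is val > 2 || k == 2*tot + w - 4.
Before w := 3*k + 2*k + 8: val > 2 || 4*k + 2*tot == -4
Before w := tot + 8: val > 2 || 4*k + 2*tot == -4
Before assert 3*val + w + 5 < 4: 3*val + w < -1 && (val > 2 || 4*k + 2*tot == -4)
Before assert w + w + 6 > k + 3 ==> 2*val + k - 1 < 6: (2*w > k - 3 ==> k + 2*val < 7) && 3*val + w < -1 && (val > 2 || 4*k + 2*tot == -4)
The weakest precondition is (2*w > k - 3 ==> k + 2*val < 7) && 3*val + w < -1 && (val > 2 || 4*k + 2*tot == -4).
Check whether (k < 7 ==> k + 2*val < 7) && 3*val < -3 && (val > 2 || 4*k + 2*tot == -4) && w == 2 implies it.
Every state satisfying the precondition satisfies the weakest precondition: the implication holds.
Answer: valid


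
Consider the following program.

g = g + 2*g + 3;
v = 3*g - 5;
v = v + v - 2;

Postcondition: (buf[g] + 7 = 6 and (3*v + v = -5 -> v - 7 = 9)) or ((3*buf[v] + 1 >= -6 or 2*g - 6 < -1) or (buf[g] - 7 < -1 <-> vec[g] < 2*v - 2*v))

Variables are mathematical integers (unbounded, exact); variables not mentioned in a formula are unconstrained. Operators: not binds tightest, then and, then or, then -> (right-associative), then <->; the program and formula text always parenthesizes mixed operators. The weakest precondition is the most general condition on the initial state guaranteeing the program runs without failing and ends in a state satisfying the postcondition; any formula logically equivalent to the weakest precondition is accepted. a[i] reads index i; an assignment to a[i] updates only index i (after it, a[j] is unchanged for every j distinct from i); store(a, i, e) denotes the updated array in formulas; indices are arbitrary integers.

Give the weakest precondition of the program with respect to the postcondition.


Working backward. After the program, the postcondition (buf[g] + 7 = 6 and (3*v + v = -5 -> v - 7 = 9)) or ((3*buf[v] + 1 >= -6 or 2*g - 6 < -1) or (buf[g] - 7 < -1 <-> vec[g] < 2*v - 2*v)) must hold; in canonical form it is (buf[g] = -1 and (4*v = -5 -> v = 16)) or 3*buf[v] >= -7 or 2*g < 5 or (buf[g] < 6 <-> vec[g] < 0).
Before v := v + v - 2: (buf[g] = -1 and (8*v = 3 -> 2*v = 18)) or 3*buf[2*v - 2] >= -7 or 2*g < 5 or (buf[g] < 6 <-> vec[g] < 0)
Before v := 3*g - 5: (buf[g] = -1 and (24*g = 43 -> 6*g = 28)) or 3*buf[6*g - 12] >= -7 or 2*g < 5 or (buf[g] < 6 <-> vec[g] < 0)
Before g := g + 2*g + 3: (buf[3*g + 3] = -1 and (72*g = -29 -> 18*g = 10)) or 3*buf[18*g + 6] >= -7 or 6*g < -1 or (buf[3*g + 3] < 6 <-> vec[3*g + 3] < 0)
Answer: WP = (buf[3*g + 3] = -1 and (72*g = -29 -> 18*g = 10)) or 3*buf[18*g + 6] >= -7 or 6*g < -1 or (buf[3*g + 3] < 6 <-> vec[3*g + 3] < 0)


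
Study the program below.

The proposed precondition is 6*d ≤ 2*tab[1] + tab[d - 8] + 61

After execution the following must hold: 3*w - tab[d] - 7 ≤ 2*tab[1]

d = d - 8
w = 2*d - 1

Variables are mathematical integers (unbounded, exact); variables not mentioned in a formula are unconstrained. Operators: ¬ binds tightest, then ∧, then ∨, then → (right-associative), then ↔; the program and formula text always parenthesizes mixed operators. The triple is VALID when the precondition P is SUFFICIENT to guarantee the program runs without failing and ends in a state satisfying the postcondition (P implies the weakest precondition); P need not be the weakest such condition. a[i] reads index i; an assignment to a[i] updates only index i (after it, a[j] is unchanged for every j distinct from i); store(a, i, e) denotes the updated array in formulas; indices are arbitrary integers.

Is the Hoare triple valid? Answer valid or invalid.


Working backward. After the program, the postcondition 3*w - tab[d] - 7 ≤ 2*tab[1] must hold; in canonical form it is 3*w ≤ 2*tab[1] + tab[d] + 7.
Before w := 2*d - 1: 6*d ≤ 2*tab[1] + tab[d] + 10
Before d := d - 8: 6*d ≤ 2*tab[1] + tab[d - 8] + 58
The weakest precondition is 6*d ≤ 2*tab[1] + tab[d - 8] + 58.
Check whether 6*d ≤ 2*tab[1] + tab[d - 8] + 61 implies it.
Countermodel: at the initial state d = 0, tab = {[-8] = 14081, [1] = -7070, elsewhere -7070}, the precondition holds but the weakest precondition fails.
Answer: invalid


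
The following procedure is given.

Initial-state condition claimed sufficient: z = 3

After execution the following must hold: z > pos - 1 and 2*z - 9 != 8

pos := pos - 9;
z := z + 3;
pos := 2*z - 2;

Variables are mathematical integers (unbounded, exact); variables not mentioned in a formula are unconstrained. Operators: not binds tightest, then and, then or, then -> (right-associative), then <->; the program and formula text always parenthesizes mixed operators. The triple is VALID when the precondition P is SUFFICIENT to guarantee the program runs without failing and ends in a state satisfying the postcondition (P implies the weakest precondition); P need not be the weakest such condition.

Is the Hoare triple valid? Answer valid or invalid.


Working backward. After the program, the postcondition z > pos - 1 and 2*z - 9 != 8 must hold; in canonical form it is z > pos - 1 and 2*z != 17.
Before pos := 2*z - 2: z < 3 and 2*z != 17
Before z := z + 3: z < 0 and 2*z != 11
Before pos := pos - 9: z < 0 and 2*z != 11
The weakest precondition is z < 0 and 2*z != 11.
Check whether z = 3 implies it.
Countermodel: at the initial state z = 3, the precondition holds but the weakest precondition fails.
Answer: invalid


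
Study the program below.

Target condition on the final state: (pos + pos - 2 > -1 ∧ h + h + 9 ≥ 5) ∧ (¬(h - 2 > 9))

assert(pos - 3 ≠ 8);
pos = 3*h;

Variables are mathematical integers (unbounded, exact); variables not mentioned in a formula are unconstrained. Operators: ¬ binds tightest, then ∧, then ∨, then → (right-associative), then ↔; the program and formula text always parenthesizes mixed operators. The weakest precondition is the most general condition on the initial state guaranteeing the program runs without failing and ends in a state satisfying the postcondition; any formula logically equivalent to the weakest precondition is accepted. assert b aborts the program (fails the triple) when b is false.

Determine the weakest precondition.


Working backward. After the program, the postcondition (pos + pos - 2 > -1 ∧ h + h + 9 ≥ 5) ∧ (¬(h - 2 > 9)) must hold; in canonical form it is 2*pos > 1 ∧ 2*h ≥ -4 ∧ (¬(h > 11)).
Before pos := 3*h: 6*h > 1 ∧ 2*h ≥ -4 ∧ (¬(h > 11))
Before assert pos - 3 ≠ 8: pos ≠ 11 ∧ 6*h > 1 ∧ 2*h ≥ -4 ∧ (¬(h > 11))
Answer: WP = pos ≠ 11 ∧ 6*h > 1 ∧ 2*h ≥ -4 ∧ (¬(h > 11))


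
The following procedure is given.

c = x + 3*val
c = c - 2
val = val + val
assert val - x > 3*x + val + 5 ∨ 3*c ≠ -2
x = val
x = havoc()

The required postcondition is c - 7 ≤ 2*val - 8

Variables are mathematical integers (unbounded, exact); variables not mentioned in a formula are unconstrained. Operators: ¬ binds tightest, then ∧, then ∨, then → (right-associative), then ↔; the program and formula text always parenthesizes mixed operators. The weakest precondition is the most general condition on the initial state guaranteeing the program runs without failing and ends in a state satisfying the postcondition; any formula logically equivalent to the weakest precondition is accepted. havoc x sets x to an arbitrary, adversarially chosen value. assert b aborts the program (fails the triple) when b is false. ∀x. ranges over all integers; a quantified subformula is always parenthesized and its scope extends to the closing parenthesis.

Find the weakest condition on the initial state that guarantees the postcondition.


Working backward. After the program, the postcondition c - 7 ≤ 2*val - 8 must hold; in canonical form it is c ≤ 2*val - 1.
Before havoc x: c ≤ 2*val - 1
Before x := val: c ≤ 2*val - 1
Before assert val - x > 3*x + val + 5 ∨ 3*c ≠ -2: (4*x < -5 ∨ 3*c ≠ -2) ∧ c ≤ 2*val - 1
Before val := val + val: (4*x < -5 ∨ 3*c ≠ -2) ∧ c ≤ 4*val - 1
Before c := c - 2: (4*x < -5 ∨ 3*c ≠ 4) ∧ c ≤ 4*val + 1
Before c := x + 3*val: (4*x < -5 ∨ 9*val + 3*x ≠ 4) ∧ x ≤ val + 1
Answer: WP = (4*x < -5 ∨ 9*val + 3*x ≠ 4) ∧ x ≤ val + 1


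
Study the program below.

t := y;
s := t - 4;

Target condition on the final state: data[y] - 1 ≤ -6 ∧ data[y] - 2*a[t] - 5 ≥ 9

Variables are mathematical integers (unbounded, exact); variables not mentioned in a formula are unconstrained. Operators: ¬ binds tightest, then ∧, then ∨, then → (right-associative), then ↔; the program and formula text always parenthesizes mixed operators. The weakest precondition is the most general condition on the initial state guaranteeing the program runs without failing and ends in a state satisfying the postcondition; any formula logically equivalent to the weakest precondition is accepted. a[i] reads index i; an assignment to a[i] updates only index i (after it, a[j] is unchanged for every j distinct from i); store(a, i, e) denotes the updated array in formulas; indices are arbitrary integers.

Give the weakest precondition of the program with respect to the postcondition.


Working backward. After the program, the postcondition data[y] - 1 ≤ -6 ∧ data[y] - 2*a[t] - 5 ≥ 9 must hold; in canonical form it is data[y] ≤ -5 ∧ data[y] ≥ 2*a[t] + 14.
Before s := t - 4: data[y] ≤ -5 ∧ data[y] ≥ 2*a[t] + 14
Before t := y: data[y] ≤ -5 ∧ data[y] ≥ 2*a[y] + 14
Answer: WP = data[y] ≤ -5 ∧ data[y] ≥ 2*a[y] + 14


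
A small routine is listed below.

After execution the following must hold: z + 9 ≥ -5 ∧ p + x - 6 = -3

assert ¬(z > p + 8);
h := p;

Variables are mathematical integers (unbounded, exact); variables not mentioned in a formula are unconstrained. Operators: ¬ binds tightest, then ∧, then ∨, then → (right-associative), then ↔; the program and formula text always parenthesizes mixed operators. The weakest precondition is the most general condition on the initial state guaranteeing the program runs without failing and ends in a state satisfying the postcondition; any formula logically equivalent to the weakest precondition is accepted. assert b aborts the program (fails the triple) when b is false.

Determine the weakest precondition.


Working backward. After the program, the postcondition z + 9 ≥ -5 ∧ p + x - 6 = -3 must hold; in canonical form it is z ≥ -14 ∧ p + x = 3.
Before h := p: z ≥ -14 ∧ p + x = 3
Before assert ¬(z > p + 8): (¬(z > p + 8)) ∧ z ≥ -14 ∧ p + x = 3
Answer: WP = (¬(z > p + 8)) ∧ z ≥ -14 ∧ p + x = 3


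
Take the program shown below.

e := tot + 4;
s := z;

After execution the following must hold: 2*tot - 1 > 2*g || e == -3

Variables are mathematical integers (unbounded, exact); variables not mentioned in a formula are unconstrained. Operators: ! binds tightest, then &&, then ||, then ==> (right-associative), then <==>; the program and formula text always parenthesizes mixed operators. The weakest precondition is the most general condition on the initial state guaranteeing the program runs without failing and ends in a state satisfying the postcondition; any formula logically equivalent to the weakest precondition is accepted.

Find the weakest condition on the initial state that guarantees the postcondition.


Working backward. After the program, the postcondition 2*tot - 1 > 2*g || e == -3 must hold; in canonical form it is 2*tot > 2*g + 1 || e == -3.
Before s := z: 2*tot > 2*g + 1 || e == -3
Before e := tot + 4: 2*tot > 2*g + 1 || tot == -7
Answer: WP = 2*tot > 2*g + 1 || tot == -7


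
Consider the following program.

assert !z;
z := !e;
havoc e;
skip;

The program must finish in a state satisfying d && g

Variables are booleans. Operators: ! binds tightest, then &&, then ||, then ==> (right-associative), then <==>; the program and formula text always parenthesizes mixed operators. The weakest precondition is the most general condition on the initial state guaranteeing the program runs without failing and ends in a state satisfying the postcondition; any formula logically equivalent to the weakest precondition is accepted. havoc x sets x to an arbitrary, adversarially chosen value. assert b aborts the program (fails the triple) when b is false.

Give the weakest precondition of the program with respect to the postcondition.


Working backward. After the program, d && g must hold.
Before skip: d && g
Before havoc e: d && g
Before z := !e: d && g
Before assert !z: (!z) && d && g
Answer: WP = (!z) && d && g


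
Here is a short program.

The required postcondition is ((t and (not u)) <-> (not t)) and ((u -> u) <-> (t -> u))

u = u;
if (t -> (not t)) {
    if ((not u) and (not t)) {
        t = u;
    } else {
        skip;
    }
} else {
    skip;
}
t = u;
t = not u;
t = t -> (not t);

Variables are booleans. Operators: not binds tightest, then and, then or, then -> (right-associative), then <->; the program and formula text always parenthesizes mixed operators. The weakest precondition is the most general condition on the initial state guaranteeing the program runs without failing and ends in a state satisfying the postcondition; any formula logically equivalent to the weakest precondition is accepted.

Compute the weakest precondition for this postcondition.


Working backward. After the program, the postcondition ((t and (not u)) <-> (not t)) and ((u -> u) <-> (t -> u)) must hold; in canonical form it is ((t and (not u)) <-> (not t)) and (t -> u).
Before t := t -> (not t): (((t -> (not t)) and (not u)) <-> (not (t -> (not t)))) and ((t -> (not t)) -> u)
Before t := not u: ((((not u) -> u) and (not u)) <-> (not ((not u) -> u))) and (((not u) -> u) -> u)
Before t := u: ((((not u) -> u) and (not u)) <-> (not ((not u) -> u))) and (((not u) -> u) -> u)
Then branch requires (((not u) and (not t)) -> (((((not u) -> u) and (not u)) <-> (not ((not u) -> u))) and (((not u) -> u) -> u))) and ((not ((not u) and (not t))) -> (((((not u) -> u) and (not u)) <-> (not ((not u) -> u))) and (((not u) -> u) -> u))); else branch requires ((((not u) -> u) and (not u)) <-> (not ((not u) -> u))) and (((not u) -> u) -> u).
Before the if: ((t -> (not t)) -> ((((not u) and (not t)) -> (((((not u) -> u) and (not u)) <-> (not ((not u) -> u))) and (((not u) -> u) -> u))) and ((not ((not u) and (not t))) -> (((((not u) -> u) and (not u)) <-> (not ((not u) -> u))) and (((not u) -> u) -> u))))) and ((not (t -> (not t))) -> (((((not u) -> u) and (not u)) <-> (not ((not u) -> u))) and (((not u) -> u) -> u)))
Before u := u: ((t -> (not t)) -> ((((not u) and (not t)) -> (((((not u) -> u) and (not u)) <-> (not ((not u) -> u))) and (((not u) -> u) -> u))) and ((not ((not u) and (not t))) -> (((((not u) -> u) and (not u)) <-> (not ((not u) -> u))) and (((not u) -> u) -> u))))) and ((not (t -> (not t))) -> (((((not u) -> u) and (not u)) <-> (not ((not u) -> u))) and (((not u) -> u) -> u)))
Answer: WP = ((t -> (not t)) -> ((((not u) and (not t)) -> (((((not u) -> u) and (not u)) <-> (not ((not u) -> u))) and (((not u) -> u) -> u))) and ((not ((not u) and (not t))) -> (((((not u) -> u) and (not u)) <-> (not ((not u) -> u))) and (((not u) -> u) -> u))))) and ((not (t -> (not t))) -> (((((not u) -> u) and (not u)) <-> (not ((not u) -> u))) and (((not u) -> u) -> u)))


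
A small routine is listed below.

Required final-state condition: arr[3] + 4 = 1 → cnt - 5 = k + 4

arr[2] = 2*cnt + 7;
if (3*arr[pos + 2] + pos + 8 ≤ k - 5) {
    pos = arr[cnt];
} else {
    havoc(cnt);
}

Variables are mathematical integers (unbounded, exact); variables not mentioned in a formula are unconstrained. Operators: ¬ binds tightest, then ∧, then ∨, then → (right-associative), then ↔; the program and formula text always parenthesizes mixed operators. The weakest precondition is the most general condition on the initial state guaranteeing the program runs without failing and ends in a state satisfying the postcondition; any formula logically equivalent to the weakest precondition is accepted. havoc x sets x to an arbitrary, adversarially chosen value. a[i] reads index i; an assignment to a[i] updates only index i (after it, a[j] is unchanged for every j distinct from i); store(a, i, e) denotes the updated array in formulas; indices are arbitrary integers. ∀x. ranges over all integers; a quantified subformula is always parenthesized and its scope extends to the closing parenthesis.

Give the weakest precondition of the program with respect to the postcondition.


Working backward. After the program, the postcondition arr[3] + 4 = 1 → cnt - 5 = k + 4 must hold; in canonical form it is arr[3] = -3 → cnt = k + 9.
Then branch requires arr[3] = -3 → cnt = k + 9; else branch requires ∀cnt_1. (arr[3] = -3 → cnt_1 = k + 9).
Before the if: (3*arr[pos + 2] + pos ≤ k - 13 → (arr[3] = -3 → cnt = k + 9)) ∧ ((¬(3*arr[pos + 2] + pos ≤ k - 13)) → (∀cnt_1. (arr[3] = -3 → cnt_1 = k + 9)))
Before arr[2] := 2*cnt + 7: (3*store(arr, 2, 2*cnt + 7)[pos + 2] + pos ≤ k - 13 → (arr[3] = -3 → cnt = k + 9)) ∧ ((¬(3*store(arr, 2, 2*cnt + 7)[pos + 2] + pos ≤ k - 13)) → (∀cnt_1. (arr[3] = -3 → cnt_1 = k + 9)))
Answer: WP = (3*store(arr, 2, 2*cnt + 7)[pos + 2] + pos ≤ k - 13 → (arr[3] = -3 → cnt = k + 9)) ∧ ((¬(3*store(arr, 2, 2*cnt + 7)[pos + 2] + pos ≤ k - 13)) → (∀cnt_1. (arr[3] = -3 → cnt_1 = k + 9)))
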